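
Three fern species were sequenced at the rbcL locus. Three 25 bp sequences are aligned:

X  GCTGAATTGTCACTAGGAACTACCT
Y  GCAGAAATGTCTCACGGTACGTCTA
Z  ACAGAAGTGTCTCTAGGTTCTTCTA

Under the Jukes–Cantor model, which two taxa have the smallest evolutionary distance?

X–Y: 10/25 differ, p = 0.400, d = 0.572.
X–Z: 9/25 differ, p = 0.360, d = 0.490.
Y–Z: 6/25 differ, p = 0.240, d = 0.289.
The smallest distance is between Y and Z.

Y and Z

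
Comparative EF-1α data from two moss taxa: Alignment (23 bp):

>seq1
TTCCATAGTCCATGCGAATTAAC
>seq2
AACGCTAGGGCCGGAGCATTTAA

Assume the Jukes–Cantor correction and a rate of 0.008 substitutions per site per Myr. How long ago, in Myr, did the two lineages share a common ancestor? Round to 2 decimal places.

55.76

The sequences differ at 12 of 23 sites, so p = 12/23 ≈ 0.521739.
d = −(3/4) ln(1 − 4p/3) = −0.75 ln(1 − 0.695652) = −0.75 ln(0.304348)
  = −0.75 × (-1.189583) = 0.892187 substitutions/site.
Under a molecular clock d = 2μt, so t = d/(2μ) = 0.892187 / (2 × 0.008) = 55.76 Myr.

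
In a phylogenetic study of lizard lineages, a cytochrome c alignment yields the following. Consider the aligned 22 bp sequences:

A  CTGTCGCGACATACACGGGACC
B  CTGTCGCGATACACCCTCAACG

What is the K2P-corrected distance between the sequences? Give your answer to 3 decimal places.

Of 22 sites, 3 differences are transitions and 4 are transversions, so P = 3/22 ≈ 0.136364 and Q = 4/22 ≈ 0.181818.
Under the Kimura two-parameter model, d = −½ ln(1 − 2P − Q) − ¼ ln(1 − 2Q).
1 − 2P − Q = 0.545454, giving −½ ln(0.545454) = 0.303068.
1 − 2Q = 0.636364, giving −¼ ln(0.636364) = 0.112996.
d = 0.303068 + 0.112996 = 0.416064.

0.416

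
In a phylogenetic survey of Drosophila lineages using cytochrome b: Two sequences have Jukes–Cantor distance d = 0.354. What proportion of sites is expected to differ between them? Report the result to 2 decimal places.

p = (3/4)(1 − e^(−4d/3)) = 0.75 × (1 − e^(-0.472)) = 0.75 × (1 − 0.623754) = 0.282185.

0.28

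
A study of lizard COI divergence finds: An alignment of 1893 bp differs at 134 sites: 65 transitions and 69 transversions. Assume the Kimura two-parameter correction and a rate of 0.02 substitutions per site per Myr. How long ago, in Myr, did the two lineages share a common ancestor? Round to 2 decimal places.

1.86

P = 65/1893 ≈ 0.034337 and Q = 69/1893 ≈ 0.03645.
Under the Kimura two-parameter model, d = −½ ln(1 − 2P − Q) − ¼ ln(1 − 2Q).
1 − 2P − Q = 0.894876, giving −½ ln(0.894876) = 0.055535.
1 − 2Q = 0.9271, giving −¼ ln(0.9271) = 0.018923.
d = 0.055535 + 0.018923 = 0.074458.
Under a molecular clock d = 2μt, so t = d/(2μ) = 0.074458 / (2 × 0.02) = 1.86 Myr.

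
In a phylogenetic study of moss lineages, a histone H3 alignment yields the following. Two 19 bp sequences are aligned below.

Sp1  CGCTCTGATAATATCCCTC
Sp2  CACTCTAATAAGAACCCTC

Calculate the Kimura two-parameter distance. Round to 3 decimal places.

0.249

Of 19 sites, 2 differences are transitions and 2 are transversions, so P = 2/19 ≈ 0.105263 and Q = 2/19 ≈ 0.105263.
Under the Kimura two-parameter model, d = −½ ln(1 − 2P − Q) − ¼ ln(1 − 2Q).
1 − 2P − Q = 0.684211, giving −½ ln(0.684211) = 0.189744.
1 − 2Q = 0.789474, giving −¼ ln(0.789474) = 0.059097.
d = 0.189744 + 0.059097 = 0.248841.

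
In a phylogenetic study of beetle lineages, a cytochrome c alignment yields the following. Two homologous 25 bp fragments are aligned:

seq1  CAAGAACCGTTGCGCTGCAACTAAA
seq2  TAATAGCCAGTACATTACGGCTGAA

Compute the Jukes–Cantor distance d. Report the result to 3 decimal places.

The sequences differ at 12 of 25 sites, so p = 12/25 = 0.48.
d = −(3/4) ln(1 − 4p/3) = −0.75 ln(1 − 0.64) = −0.75 ln(0.36)
  = −0.75 × (-1.021651) = 0.766238 substitutions/site.

0.766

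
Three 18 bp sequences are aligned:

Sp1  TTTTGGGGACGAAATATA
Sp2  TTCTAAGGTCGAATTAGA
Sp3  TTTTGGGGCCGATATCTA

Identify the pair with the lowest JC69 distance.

Sp1 and Sp3

Sp1–Sp2: 6/18 differ, p = 0.333, d = 0.441.
Sp1–Sp3: 3/18 differ, p = 0.167, d = 0.188.
Sp2–Sp3: 8/18 differ, p = 0.444, d = 0.673.
The smallest distance is between Sp1 and Sp3.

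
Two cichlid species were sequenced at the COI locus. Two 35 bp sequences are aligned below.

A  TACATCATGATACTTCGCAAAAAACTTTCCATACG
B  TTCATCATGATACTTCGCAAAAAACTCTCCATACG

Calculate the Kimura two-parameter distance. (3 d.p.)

Of 35 sites, 1 differences are transitions and 1 are transversions, so P = 1/35 ≈ 0.028571 and Q = 1/35 ≈ 0.028571.
Under the Kimura two-parameter model, d = −½ ln(1 − 2P − Q) − ¼ ln(1 − 2Q).
1 − 2P − Q = 0.914287, giving −½ ln(0.914287) = 0.044805.
1 − 2Q = 0.942858, giving −¼ ln(0.942858) = 0.014710.
d = 0.044805 + 0.014710 = 0.059515.

0.060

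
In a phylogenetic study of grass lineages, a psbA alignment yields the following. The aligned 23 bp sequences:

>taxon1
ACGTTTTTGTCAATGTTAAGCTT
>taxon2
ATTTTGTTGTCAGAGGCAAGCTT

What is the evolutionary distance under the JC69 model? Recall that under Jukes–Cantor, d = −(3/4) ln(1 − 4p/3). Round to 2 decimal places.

0.39

The sequences differ at 7 of 23 sites (2, 3, 6, 13, 14, 16, 17), so p = 7/23 ≈ 0.304348.
d = −(3/4) ln(1 − 4p/3) = −0.75 ln(1 − 0.405797) = −0.75 ln(0.594203)
  = −0.75 × (-0.520534) = 0.390401 substitutions/site.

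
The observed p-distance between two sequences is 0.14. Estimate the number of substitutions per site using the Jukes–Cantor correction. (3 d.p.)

d = −(3/4) ln(1 − 4p/3) = −0.75 ln(1 − 0.186667) = −0.75 ln(0.813333)
  = −0.75 × (-0.206615) = 0.154961 substitutions/site.

0.155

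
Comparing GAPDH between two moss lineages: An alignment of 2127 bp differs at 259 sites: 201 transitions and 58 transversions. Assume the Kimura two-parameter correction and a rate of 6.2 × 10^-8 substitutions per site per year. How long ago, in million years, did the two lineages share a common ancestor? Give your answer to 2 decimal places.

1.10

P = 201/2127 ≈ 0.094499 and Q = 58/2127 ≈ 0.027268.
Under the Kimura two-parameter model, d = −½ ln(1 − 2P − Q) − ¼ ln(1 − 2Q).
1 − 2P − Q = 0.783734, giving −½ ln(0.783734) = 0.121843.
1 − 2Q = 0.945464, giving −¼ ln(0.945464) = 0.014020.
d = 0.121843 + 0.014020 = 0.135863.
Under a molecular clock d = 2μt, so t = d/(2μ) = 0.135863 / (2 × 6.2 × 10^-8) = 1.10 million years.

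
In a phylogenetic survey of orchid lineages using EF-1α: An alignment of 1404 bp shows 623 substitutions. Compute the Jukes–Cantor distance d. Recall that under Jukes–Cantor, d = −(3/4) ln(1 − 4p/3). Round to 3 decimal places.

0.672

p = 623/1404 ≈ 0.443732.
d = −(3/4) ln(1 − 4p/3) = −0.75 ln(1 − 0.591643) = −0.75 ln(0.408357)
  = −0.75 × (-0.895613) = 0.671710 substitutions/site.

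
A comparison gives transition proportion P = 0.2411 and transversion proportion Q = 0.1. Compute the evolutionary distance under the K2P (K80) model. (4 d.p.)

0.4922

Under the Kimura two-parameter model, d = −½ ln(1 − 2P − Q) − ¼ ln(1 − 2Q).
1 − 2P − Q = 0.4178, giving −½ ln(0.4178) = 0.436376.
1 − 2Q = 0.8, giving −¼ ln(0.8) = 0.055786.
d = 0.436376 + 0.055786 = 0.492162.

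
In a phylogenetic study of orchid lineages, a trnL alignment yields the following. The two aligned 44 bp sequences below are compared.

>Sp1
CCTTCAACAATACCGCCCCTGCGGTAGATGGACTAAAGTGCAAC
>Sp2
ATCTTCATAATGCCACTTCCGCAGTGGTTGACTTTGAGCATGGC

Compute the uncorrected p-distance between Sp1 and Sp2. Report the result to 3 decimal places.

0.545

The sequences differ at 24 of 44 positions.
p = 24/44 = 0.545454… ≈ 0.545 (to 3 d.p.).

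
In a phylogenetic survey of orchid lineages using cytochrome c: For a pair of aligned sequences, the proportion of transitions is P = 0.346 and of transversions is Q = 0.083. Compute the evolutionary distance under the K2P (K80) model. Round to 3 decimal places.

0.791

Under the Kimura two-parameter model, d = −½ ln(1 − 2P − Q) − ¼ ln(1 − 2Q).
1 − 2P − Q = 0.225, giving −½ ln(0.225) = 0.745827.
1 − 2Q = 0.834, giving −¼ ln(0.834) = 0.045380.
d = 0.745827 + 0.045380 = 0.791207.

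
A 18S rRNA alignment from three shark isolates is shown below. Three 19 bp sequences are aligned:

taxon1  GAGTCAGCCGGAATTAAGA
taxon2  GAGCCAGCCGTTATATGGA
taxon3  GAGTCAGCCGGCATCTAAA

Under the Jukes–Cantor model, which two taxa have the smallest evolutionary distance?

taxon1 and taxon3

taxon1–taxon2: 6/19 differ, p = 0.316, d = 0.410.
taxon1–taxon3: 4/19 differ, p = 0.211, d = 0.247.
taxon2–taxon3: 6/19 differ, p = 0.316, d = 0.410.
The smallest distance is between taxon1 and taxon3.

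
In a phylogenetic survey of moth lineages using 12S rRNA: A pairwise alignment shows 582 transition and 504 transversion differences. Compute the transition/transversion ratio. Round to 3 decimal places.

R = 582/504 = 1.154761… ≈ 1.155 (to 3 d.p.).

1.155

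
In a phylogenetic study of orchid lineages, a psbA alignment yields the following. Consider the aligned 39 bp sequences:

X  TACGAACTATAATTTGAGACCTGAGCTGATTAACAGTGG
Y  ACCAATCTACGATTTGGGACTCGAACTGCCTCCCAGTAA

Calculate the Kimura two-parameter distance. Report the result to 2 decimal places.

0.64

Of 39 sites, 10 differences are transitions and 6 are transversions, so P = 10/39 ≈ 0.25641 and Q = 6/39 ≈ 0.153846.
Under the Kimura two-parameter model, d = −½ ln(1 − 2P − Q) − ¼ ln(1 − 2Q).
1 − 2P − Q = 0.333334, giving −½ ln(0.333334) = 0.549305.
1 − 2Q = 0.692308, giving −¼ ln(0.692308) = 0.091931.
d = 0.549305 + 0.091931 = 0.641236.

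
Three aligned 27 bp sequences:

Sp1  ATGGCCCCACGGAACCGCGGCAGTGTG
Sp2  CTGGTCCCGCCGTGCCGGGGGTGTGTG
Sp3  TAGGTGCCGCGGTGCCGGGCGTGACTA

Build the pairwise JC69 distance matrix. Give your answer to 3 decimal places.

d(Sp1,Sp2) = 0.441, d(Sp1,Sp3) = 0.882, d(Sp2,Sp3) = 0.377

Sp1–Sp2: 9/27 sites differ → p ≈ 0.333333, d = −0.75 ln(1 − 0.444444) = 0.440839 ≈ 0.441.
Sp1–Sp3: 14/27 sites differ → p ≈ 0.518519, d = −0.75 ln(1 − 0.691359) = 0.881682 ≈ 0.882.
Sp2–Sp3: 8/27 sites differ → p ≈ 0.296296, d = −0.75 ln(1 − 0.395061) = 0.376971 ≈ 0.377.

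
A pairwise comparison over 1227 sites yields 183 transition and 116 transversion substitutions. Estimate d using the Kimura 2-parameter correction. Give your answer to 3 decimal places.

0.302

P = 183/1227 ≈ 0.149144 and Q = 116/1227 ≈ 0.09454.
Under the Kimura two-parameter model, d = −½ ln(1 − 2P − Q) − ¼ ln(1 − 2Q).
1 − 2P − Q = 0.607172, giving −½ ln(0.607172) = 0.249472.
1 − 2Q = 0.81092, giving −¼ ln(0.81092) = 0.052396.
d = 0.249472 + 0.052396 = 0.301868.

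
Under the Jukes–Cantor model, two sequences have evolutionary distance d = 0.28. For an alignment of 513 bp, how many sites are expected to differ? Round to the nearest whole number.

120

Invert JC69: p = (3/4)(1 − e^(−4d/3)) = 0.75 × (1 − e^(-0.373333)) = 0.75 × (1 − 0.688436) = 0.233673.
Expected differing sites = pL ≈ 0.233673 × 513 = 119.874249 ≈ 120.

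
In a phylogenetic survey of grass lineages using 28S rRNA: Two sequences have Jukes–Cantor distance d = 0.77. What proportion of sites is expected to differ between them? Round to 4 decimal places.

p = (3/4)(1 − e^(−4d/3)) = 0.75 × (1 − e^(-1.026667)) = 0.75 × (1 − 0.358199) = 0.481351.

0.4814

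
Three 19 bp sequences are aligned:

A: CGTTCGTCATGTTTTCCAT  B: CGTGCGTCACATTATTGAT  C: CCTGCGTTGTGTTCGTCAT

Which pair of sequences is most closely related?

A–B: 6/19 differ, p = 0.316, d = 0.410.
A–C: 7/19 differ, p = 0.368, d = 0.507.
B–C: 8/19 differ, p = 0.421, d = 0.618.
The smallest distance is between A and B.

A and B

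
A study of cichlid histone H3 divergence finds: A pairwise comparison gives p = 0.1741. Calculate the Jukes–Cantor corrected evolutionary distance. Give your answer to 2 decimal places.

0.20

d = −(3/4) ln(1 − 4p/3) = −0.75 ln(1 − 0.232133) = −0.75 ln(0.767867)
  = −0.75 × (-0.264139) = 0.198104 substitutions/site.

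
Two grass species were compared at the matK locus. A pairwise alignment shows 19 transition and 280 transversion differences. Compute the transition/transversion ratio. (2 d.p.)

R = 19/280 = 0.067857… ≈ 0.07 (to 2 d.p.).

0.07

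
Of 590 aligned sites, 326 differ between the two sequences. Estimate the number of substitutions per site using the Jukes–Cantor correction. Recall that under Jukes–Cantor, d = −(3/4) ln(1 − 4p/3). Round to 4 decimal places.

1.0009

p = 326/590 ≈ 0.552542.
d = −(3/4) ln(1 − 4p/3) = −0.75 ln(1 − 0.736723) = −0.75 ln(0.263277)
  = −0.75 × (-1.334549) = 1.000912 substitutions/site.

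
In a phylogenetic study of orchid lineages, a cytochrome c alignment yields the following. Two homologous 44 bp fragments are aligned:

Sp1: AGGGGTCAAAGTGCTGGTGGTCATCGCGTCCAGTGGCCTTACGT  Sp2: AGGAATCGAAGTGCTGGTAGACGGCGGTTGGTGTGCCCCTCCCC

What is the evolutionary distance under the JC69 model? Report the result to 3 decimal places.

The sequences differ at 17 of 44 sites, so p = 17/44 ≈ 0.386364.
d = −(3/4) ln(1 − 4p/3) = −0.75 ln(1 − 0.515152) = −0.75 ln(0.484848)
  = −0.75 × (-0.723920) = 0.542940 substitutions/site.

0.543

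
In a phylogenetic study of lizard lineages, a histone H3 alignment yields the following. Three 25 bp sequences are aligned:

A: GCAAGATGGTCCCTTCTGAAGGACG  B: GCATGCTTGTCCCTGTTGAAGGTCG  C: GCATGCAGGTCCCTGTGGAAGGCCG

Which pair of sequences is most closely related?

B and C

A–B: 6/25 differ, p = 0.240, d = 0.289.
A–C: 7/25 differ, p = 0.280, d = 0.351.
B–C: 4/25 differ, p = 0.160, d = 0.180.
The smallest distance is between B and C.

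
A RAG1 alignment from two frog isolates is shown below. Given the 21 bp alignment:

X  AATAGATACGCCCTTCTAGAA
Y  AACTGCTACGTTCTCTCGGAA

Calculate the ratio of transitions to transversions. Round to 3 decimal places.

Transitions are A↔G and C↔T; transversions are all other mismatches.
Transitions: 7. Transversions: 2.
R = 7/2 = 3.500.

3.500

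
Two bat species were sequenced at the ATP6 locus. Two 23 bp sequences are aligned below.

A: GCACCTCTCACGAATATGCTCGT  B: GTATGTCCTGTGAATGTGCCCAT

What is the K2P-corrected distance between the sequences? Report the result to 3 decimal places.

Of 23 sites, 9 differences are transitions and 1 are transversions, so P = 9/23 ≈ 0.391304 and Q = 1/23 ≈ 0.043478.
Under the Kimura two-parameter model, d = −½ ln(1 − 2P − Q) − ¼ ln(1 − 2Q).
1 − 2P − Q = 0.173914, giving −½ ln(0.173914) = 0.874597.
1 − 2Q = 0.913044, giving −¼ ln(0.913044) = 0.022743.
d = 0.874597 + 0.022743 = 0.897340.

0.897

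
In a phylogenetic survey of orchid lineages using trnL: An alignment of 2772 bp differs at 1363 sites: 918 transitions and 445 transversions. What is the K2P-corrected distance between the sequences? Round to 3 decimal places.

0.962

P = 918/2772 ≈ 0.331169 and Q = 445/2772 ≈ 0.160534.
Under the Kimura two-parameter model, d = −½ ln(1 − 2P − Q) − ¼ ln(1 − 2Q).
1 − 2P − Q = 0.177128, giving −½ ln(0.177128) = 0.865441.
1 − 2Q = 0.678932, giving −¼ ln(0.678932) = 0.096809.
d = 0.865441 + 0.096809 = 0.962250.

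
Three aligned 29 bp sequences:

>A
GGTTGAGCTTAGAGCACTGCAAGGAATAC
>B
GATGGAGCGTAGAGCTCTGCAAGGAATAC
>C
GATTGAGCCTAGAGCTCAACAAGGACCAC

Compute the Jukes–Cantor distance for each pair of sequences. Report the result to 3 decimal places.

A–B: 4/29 sites differ → p ≈ 0.137931, d = −0.75 ln(1 − 0.183908) = 0.152421 ≈ 0.152.
A–C: 7/29 sites differ → p ≈ 0.241379, d = −0.75 ln(1 − 0.321839) = 0.291278 ≈ 0.291.
B–C: 6/29 sites differ → p ≈ 0.206897, d = −0.75 ln(1 − 0.275863) = 0.242081 ≈ 0.242.

d(A,B) = 0.152, d(A,C) = 0.291, d(B,C) = 0.242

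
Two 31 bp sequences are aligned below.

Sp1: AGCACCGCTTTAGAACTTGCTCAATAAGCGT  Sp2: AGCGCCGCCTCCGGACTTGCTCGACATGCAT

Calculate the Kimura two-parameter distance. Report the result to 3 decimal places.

0.398

Of 31 sites, 7 differences are transitions and 2 are transversions, so P = 7/31 ≈ 0.225806 and Q = 2/31 ≈ 0.064516.
Under the Kimura two-parameter model, d = −½ ln(1 − 2P − Q) − ¼ ln(1 − 2Q).
1 − 2P − Q = 0.483872, giving −½ ln(0.483872) = 0.362967.
1 − 2Q = 0.870968, giving −¼ ln(0.870968) = 0.034538.
d = 0.362967 + 0.034538 = 0.397505.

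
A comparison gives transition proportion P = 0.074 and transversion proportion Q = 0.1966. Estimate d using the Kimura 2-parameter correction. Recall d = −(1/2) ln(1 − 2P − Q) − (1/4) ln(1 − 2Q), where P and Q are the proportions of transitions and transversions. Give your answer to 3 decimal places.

0.336

Under the Kimura two-parameter model, d = −½ ln(1 − 2P − Q) − ¼ ln(1 − 2Q).
1 − 2P − Q = 0.6554, giving −½ ln(0.6554) = 0.211255.
1 − 2Q = 0.6068, giving −¼ ln(0.6068) = 0.124889.
d = 0.211255 + 0.124889 = 0.336144.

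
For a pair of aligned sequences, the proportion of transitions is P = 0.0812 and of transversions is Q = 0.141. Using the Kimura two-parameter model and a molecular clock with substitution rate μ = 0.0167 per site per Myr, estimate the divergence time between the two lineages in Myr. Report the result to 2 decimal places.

Under the Kimura two-parameter model, d = −½ ln(1 − 2P − Q) − ¼ ln(1 − 2Q).
1 − 2P − Q = 0.6966, giving −½ ln(0.6966) = 0.180772.
1 − 2Q = 0.718, giving −¼ ln(0.718) = 0.082821.
d = 0.180772 + 0.082821 = 0.263593.
Under a molecular clock d = 2μt, so t = d/(2μ) = 0.263593 / (2 × 0.0167) = 7.89 Myr.

7.89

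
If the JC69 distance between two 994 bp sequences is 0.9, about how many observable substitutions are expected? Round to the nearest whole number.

521

Invert JC69: p = (3/4)(1 − e^(−4d/3)) = 0.75 × (1 − e^(-1.2)) = 0.75 × (1 − 0.301194) = 0.524105.
Expected differing sites = pL ≈ 0.524105 × 994 = 520.96037 ≈ 521.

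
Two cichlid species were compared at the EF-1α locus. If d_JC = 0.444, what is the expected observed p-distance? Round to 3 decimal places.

0.335

p = (3/4)(1 − e^(−4d/3)) = 0.75 × (1 − e^(-0.592)) = 0.75 × (1 − 0.553220) = 0.335085.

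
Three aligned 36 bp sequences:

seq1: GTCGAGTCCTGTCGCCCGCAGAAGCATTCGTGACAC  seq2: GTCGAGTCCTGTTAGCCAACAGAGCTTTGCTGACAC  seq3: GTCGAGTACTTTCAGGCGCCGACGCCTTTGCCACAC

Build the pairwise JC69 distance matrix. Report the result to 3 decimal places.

seq1–seq2: 11/36 sites differ → p ≈ 0.305556, d = −0.75 ln(1 − 0.407408) = 0.392437 ≈ 0.392.
seq1–seq3: 11/36 sites differ → p ≈ 0.305556, d = −0.75 ln(1 − 0.407408) = 0.392437 ≈ 0.392.
seq2–seq3: 14/36 sites differ → p ≈ 0.388889, d = −0.75 ln(1 − 0.518519) = 0.548166 ≈ 0.548.

d(seq1,seq2) = 0.392, d(seq1,seq3) = 0.392, d(seq2,seq3) = 0.548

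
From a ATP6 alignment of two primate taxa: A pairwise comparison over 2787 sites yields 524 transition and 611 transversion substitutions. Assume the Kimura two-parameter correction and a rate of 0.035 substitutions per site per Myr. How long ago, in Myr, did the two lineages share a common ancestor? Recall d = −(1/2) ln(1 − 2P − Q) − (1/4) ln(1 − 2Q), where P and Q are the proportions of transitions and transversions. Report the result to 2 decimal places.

8.52

P = 524/2787 ≈ 0.188016 and Q = 611/2787 ≈ 0.219232.
Under the Kimura two-parameter model, d = −½ ln(1 − 2P − Q) − ¼ ln(1 − 2Q).
1 − 2P − Q = 0.404736, giving −½ ln(0.404736) = 0.452260.
1 − 2Q = 0.561536, giving −¼ ln(0.561536) = 0.144270.
d = 0.452260 + 0.144270 = 0.596530.
Under a molecular clock d = 2μt, so t = d/(2μ) = 0.596530 / (2 × 0.035) = 8.52 Myr.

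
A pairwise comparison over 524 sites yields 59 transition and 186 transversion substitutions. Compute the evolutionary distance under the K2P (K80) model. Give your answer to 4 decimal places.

P = 59/524 ≈ 0.112595 and Q = 186/524 ≈ 0.354962.
Under the Kimura two-parameter model, d = −½ ln(1 − 2P − Q) − ¼ ln(1 − 2Q).
1 − 2P − Q = 0.419848, giving −½ ln(0.419848) = 0.433931.
1 − 2Q = 0.290076, giving −¼ ln(0.290076) = 0.309403.
d = 0.433931 + 0.309403 = 0.743334.

0.7433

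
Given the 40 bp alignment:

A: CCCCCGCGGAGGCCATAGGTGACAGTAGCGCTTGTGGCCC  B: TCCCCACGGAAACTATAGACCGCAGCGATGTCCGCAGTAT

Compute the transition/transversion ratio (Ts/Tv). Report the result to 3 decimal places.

9.500

Transitions are A↔G and C↔T; transversions are all other mismatches.
Transitions: 19. Transversions: 2.
R = 19/2 = 9.500.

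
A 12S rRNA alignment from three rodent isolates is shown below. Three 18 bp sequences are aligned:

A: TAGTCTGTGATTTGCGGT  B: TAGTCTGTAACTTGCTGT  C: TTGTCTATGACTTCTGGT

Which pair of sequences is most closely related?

A–B: 3/18 differ, p = 0.167, d = 0.188.
A–C: 5/18 differ, p = 0.278, d = 0.347.
B–C: 6/18 differ, p = 0.333, d = 0.441.
The smallest distance is between A and B.

A and B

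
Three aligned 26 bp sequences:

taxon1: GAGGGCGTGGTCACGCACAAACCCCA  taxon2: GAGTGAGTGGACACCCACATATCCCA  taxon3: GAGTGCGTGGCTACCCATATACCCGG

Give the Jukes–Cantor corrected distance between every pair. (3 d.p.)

d(taxon1,taxon2) = 0.276, d(taxon1,taxon3) = 0.396, d(taxon2,taxon3) = 0.334

taxon1–taxon2: 6/26 sites differ → p ≈ 0.230769, d = −0.75 ln(1 − 0.307692) = 0.275793 ≈ 0.276.
taxon1–taxon3: 8/26 sites differ → p ≈ 0.307692, d = −0.75 ln(1 − 0.410256) = 0.396050 ≈ 0.396.
taxon2–taxon3: 7/26 sites differ → p ≈ 0.269231, d = −0.75 ln(1 − 0.358975) = 0.333515 ≈ 0.334.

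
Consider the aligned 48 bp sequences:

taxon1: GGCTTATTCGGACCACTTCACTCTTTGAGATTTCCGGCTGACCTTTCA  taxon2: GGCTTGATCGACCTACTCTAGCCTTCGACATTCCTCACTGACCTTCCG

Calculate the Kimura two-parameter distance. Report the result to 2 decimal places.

0.52

Of 48 sites, 12 differences are transitions and 5 are transversions, so P = 12/48 = 0.25 and Q = 5/48 ≈ 0.104167.
Under the Kimura two-parameter model, d = −½ ln(1 − 2P − Q) − ¼ ln(1 − 2Q).
1 − 2P − Q = 0.395833, giving −½ ln(0.395833) = 0.463381.
1 − 2Q = 0.791666, giving −¼ ln(0.791666) = 0.058404.
d = 0.463381 + 0.058404 = 0.521785.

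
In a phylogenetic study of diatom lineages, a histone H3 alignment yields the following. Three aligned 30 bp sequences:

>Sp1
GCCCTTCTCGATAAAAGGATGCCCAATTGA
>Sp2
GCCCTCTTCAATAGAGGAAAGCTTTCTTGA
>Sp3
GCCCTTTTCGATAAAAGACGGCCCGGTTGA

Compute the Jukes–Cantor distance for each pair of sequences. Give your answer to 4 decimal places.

d(Sp1,Sp2) = 0.5034, d(Sp1,Sp3) = 0.2326, d(Sp2,Sp3) = 0.4408

Sp1–Sp2: 11/30 sites differ → p ≈ 0.366667, d = −0.75 ln(1 − 0.488889) = 0.503376 ≈ 0.5034.
Sp1–Sp3: 6/30 sites differ → p = 0.2, d = −0.75 ln(1 − 0.266667) = 0.232617 ≈ 0.2326.
Sp2–Sp3: 10/30 sites differ → p ≈ 0.333333, d = −0.75 ln(1 − 0.444444) = 0.440839 ≈ 0.4408.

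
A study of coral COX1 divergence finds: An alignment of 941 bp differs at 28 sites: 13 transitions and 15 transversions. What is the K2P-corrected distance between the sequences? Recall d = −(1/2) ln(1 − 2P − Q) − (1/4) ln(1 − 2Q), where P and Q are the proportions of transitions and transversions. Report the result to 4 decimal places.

P = 13/941 ≈ 0.013815 and Q = 15/941 ≈ 0.01594.
Under the Kimura two-parameter model, d = −½ ln(1 − 2P − Q) − ¼ ln(1 − 2Q).
1 − 2P − Q = 0.95643, giving −½ ln(0.95643) = 0.022274.
1 − 2Q = 0.96812, giving −¼ ln(0.96812) = 0.008100.
d = 0.022274 + 0.008100 = 0.030374.

0.0304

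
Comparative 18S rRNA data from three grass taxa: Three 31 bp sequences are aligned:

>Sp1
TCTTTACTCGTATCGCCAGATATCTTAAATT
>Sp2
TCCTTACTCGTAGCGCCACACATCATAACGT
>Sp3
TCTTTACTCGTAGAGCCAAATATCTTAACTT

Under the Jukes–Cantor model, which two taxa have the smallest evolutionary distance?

Sp1–Sp2: 7/31 differ, p = 0.226, d = 0.269.
Sp1–Sp3: 4/31 differ, p = 0.129, d = 0.142.
Sp2–Sp3: 6/31 differ, p = 0.194, d = 0.224.
The smallest distance is between Sp1 and Sp3.

Sp1 and Sp3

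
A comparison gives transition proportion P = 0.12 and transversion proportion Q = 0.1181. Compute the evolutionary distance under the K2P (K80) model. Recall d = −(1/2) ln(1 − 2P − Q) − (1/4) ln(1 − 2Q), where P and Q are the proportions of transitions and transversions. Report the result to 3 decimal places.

Under the Kimura two-parameter model, d = −½ ln(1 − 2P − Q) − ¼ ln(1 − 2Q).
1 − 2P − Q = 0.6419, giving −½ ln(0.6419) = 0.221661.
1 − 2Q = 0.7638, giving −¼ ln(0.7638) = 0.067362.
d = 0.221661 + 0.067362 = 0.289023.

0.289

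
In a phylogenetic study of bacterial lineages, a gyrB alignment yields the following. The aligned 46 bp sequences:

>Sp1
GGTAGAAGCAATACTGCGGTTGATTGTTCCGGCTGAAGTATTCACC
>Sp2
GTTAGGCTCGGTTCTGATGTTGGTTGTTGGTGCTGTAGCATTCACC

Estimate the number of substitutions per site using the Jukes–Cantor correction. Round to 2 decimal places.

The sequences differ at 15 of 46 sites, so p = 15/46 ≈ 0.326087.
d = −(3/4) ln(1 − 4p/3) = −0.75 ln(1 − 0.434783) = −0.75 ln(0.565217)
  = −0.75 × (-0.570546) = 0.427910 substitutions/site.

0.43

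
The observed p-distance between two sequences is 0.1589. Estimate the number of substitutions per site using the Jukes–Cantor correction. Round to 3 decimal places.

0.179

d = −(3/4) ln(1 − 4p/3) = −0.75 ln(1 − 0.211867) = −0.75 ln(0.788133)
  = −0.75 × (-0.238088) = 0.178566 substitutions/site.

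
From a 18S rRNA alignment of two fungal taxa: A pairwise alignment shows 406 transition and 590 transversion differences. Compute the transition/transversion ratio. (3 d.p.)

R = 406/590 = 0.688135… ≈ 0.688 (to 3 d.p.).

0.688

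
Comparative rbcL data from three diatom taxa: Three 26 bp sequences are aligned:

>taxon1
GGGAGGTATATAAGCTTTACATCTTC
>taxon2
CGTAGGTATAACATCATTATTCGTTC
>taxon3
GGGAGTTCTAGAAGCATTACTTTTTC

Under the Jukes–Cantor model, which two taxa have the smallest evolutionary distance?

taxon1 and taxon3

taxon1–taxon2: 10/26 differ, p = 0.385, d = 0.539.
taxon1–taxon3: 6/26 differ, p = 0.231, d = 0.276.
taxon2–taxon3: 10/26 differ, p = 0.385, d = 0.539.
The smallest distance is between taxon1 and taxon3.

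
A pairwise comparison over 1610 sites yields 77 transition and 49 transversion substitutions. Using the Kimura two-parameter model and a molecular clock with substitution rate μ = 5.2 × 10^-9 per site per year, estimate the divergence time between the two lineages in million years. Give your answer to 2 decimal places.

P = 77/1610 ≈ 0.047826 and Q = 49/1610 ≈ 0.030435.
Under the Kimura two-parameter model, d = −½ ln(1 − 2P − Q) − ¼ ln(1 − 2Q).
1 − 2P − Q = 0.873913, giving −½ ln(0.873913) = 0.067387.
1 − 2Q = 0.93913, giving −¼ ln(0.93913) = 0.015700.
d = 0.067387 + 0.015700 = 0.083087.
Under a molecular clock d = 2μt, so t = d/(2μ) = 0.083087 / (2 × 5.2 × 10^-9) = 7.99 million years.

7.99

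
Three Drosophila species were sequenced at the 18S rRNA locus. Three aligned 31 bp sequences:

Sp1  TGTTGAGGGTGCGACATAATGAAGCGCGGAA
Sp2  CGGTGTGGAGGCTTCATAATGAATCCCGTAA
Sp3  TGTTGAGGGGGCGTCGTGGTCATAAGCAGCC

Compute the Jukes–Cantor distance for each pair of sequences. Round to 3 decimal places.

d(Sp1,Sp2) = 0.422, d(Sp1,Sp3) = 0.544, d(Sp2,Sp3) = 0.985

Sp1–Sp2: 10/31 sites differ → p ≈ 0.322581, d = −0.75 ln(1 − 0.430108) = 0.421731 ≈ 0.422.
Sp1–Sp3: 12/31 sites differ → p ≈ 0.387097, d = −0.75 ln(1 − 0.516129) = 0.544453 ≈ 0.544.
Sp2–Sp3: 17/31 sites differ → p ≈ 0.548387, d = −0.75 ln(1 − 0.731183) = 0.985293 ≈ 0.985.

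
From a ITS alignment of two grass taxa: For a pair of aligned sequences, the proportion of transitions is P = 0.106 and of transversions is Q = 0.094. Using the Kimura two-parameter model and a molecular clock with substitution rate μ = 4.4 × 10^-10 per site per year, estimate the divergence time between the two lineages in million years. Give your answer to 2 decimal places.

Under the Kimura two-parameter model, d = −½ ln(1 − 2P − Q) − ¼ ln(1 − 2Q).
1 − 2P − Q = 0.694, giving −½ ln(0.694) = 0.182642.
1 − 2Q = 0.812, giving −¼ ln(0.812) = 0.052064.
d = 0.182642 + 0.052064 = 0.234706.
Under a molecular clock d = 2μt, so t = d/(2μ) = 0.234706 / (2 × 4.4 × 10^-10) = 266.71 million years.

266.71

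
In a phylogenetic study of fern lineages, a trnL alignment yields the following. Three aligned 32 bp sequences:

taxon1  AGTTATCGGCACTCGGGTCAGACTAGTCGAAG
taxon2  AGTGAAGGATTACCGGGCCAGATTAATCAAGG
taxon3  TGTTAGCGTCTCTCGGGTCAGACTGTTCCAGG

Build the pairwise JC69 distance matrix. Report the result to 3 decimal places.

taxon1–taxon2: 13/32 sites differ → p = 0.40625, d = −0.75 ln(1 − 0.541667) = 0.585119 ≈ 0.585.
taxon1–taxon3: 8/32 sites differ → p = 0.25, d = −0.75 ln(1 − 0.333333) = 0.304098 ≈ 0.304.
taxon2–taxon3: 13/32 sites differ → p = 0.40625, d = −0.75 ln(1 − 0.541667) = 0.585119 ≈ 0.585.

d(taxon1,taxon2) = 0.585, d(taxon1,taxon3) = 0.304, d(taxon2,taxon3) = 0.585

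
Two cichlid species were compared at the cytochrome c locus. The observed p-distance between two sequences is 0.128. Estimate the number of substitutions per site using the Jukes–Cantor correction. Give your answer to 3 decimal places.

d = −(3/4) ln(1 − 4p/3) = −0.75 ln(1 − 0.170667) = −0.75 ln(0.829333)
  = −0.75 × (-0.187134) = 0.140351 substitutions/site.

0.140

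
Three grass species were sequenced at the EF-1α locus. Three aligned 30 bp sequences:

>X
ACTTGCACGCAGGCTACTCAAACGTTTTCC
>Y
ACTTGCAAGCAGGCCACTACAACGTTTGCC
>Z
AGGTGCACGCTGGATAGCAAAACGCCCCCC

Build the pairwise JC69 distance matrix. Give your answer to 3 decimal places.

X–Y: 5/30 sites differ → p ≈ 0.166667, d = −0.75 ln(1 − 0.222223) = 0.188487 ≈ 0.188.
X–Z: 11/30 sites differ → p ≈ 0.366667, d = −0.75 ln(1 − 0.488889) = 0.503376 ≈ 0.503.
Y–Z: 13/30 sites differ → p ≈ 0.433333, d = −0.75 ln(1 − 0.577777) = 0.646666 ≈ 0.647.

d(X,Y) = 0.188, d(X,Z) = 0.503, d(Y,Z) = 0.647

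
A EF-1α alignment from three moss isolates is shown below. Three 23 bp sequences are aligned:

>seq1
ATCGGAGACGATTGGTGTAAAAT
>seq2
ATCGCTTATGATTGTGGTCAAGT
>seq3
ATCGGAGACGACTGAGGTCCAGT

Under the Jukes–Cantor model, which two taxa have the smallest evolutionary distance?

seq1–seq2: 8/23 differ, p = 0.348, d = 0.467.
seq1–seq3: 6/23 differ, p = 0.261, d = 0.321.
seq2–seq3: 7/23 differ, p = 0.304, d = 0.390.
The smallest distance is between seq1 and seq3.

seq1 and seq3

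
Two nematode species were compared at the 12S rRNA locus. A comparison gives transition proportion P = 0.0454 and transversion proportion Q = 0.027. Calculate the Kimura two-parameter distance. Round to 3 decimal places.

Under the Kimura two-parameter model, d = −½ ln(1 − 2P − Q) − ¼ ln(1 − 2Q).
1 − 2P − Q = 0.8822, giving −½ ln(0.8822) = 0.062668.
1 − 2Q = 0.946, giving −¼ ln(0.946) = 0.013878.
d = 0.062668 + 0.013878 = 0.076546.

0.077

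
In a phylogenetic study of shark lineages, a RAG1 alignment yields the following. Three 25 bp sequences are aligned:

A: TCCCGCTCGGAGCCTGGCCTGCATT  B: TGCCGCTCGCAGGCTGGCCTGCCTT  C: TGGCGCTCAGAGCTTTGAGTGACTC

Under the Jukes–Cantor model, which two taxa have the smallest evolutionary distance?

A and B

A–B: 4/25 differ, p = 0.160, d = 0.180.
A–C: 10/25 differ, p = 0.400, d = 0.572.
B–C: 10/25 differ, p = 0.400, d = 0.572.
The smallest distance is between A and B.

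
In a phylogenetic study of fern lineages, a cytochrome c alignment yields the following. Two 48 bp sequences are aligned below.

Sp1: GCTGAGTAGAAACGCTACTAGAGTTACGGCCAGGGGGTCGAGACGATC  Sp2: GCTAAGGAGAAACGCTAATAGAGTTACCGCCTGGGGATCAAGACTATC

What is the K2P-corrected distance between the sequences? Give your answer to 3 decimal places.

0.189

Of 48 sites, 3 differences are transitions and 5 are transversions, so P = 3/48 = 0.0625 and Q = 5/48 ≈ 0.104167.
Under the Kimura two-parameter model, d = −½ ln(1 − 2P − Q) − ¼ ln(1 − 2Q).
1 − 2P − Q = 0.770833, giving −½ ln(0.770833) = 0.130142.
1 − 2Q = 0.791666, giving −¼ ln(0.791666) = 0.058404.
d = 0.130142 + 0.058404 = 0.188546.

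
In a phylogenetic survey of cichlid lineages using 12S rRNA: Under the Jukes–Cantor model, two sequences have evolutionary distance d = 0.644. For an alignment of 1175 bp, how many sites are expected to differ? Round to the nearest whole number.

508

Invert JC69: p = (3/4)(1 − e^(−4d/3)) = 0.75 × (1 − e^(-0.858667)) = 0.75 × (1 − 0.423727) = 0.432205.
Expected differing sites = pL ≈ 0.432205 × 1175 = 507.840875 ≈ 508.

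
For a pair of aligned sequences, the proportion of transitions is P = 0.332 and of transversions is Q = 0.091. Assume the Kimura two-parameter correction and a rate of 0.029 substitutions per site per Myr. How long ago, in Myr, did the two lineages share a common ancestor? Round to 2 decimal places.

12.99

Under the Kimura two-parameter model, d = −½ ln(1 − 2P − Q) − ¼ ln(1 − 2Q).
1 − 2P − Q = 0.245, giving −½ ln(0.245) = 0.703249.
1 − 2Q = 0.818, giving −¼ ln(0.818) = 0.050223.
d = 0.703249 + 0.050223 = 0.753472.
Under a molecular clock d = 2μt, so t = d/(2μ) = 0.753472 / (2 × 0.029) = 12.99 Myr.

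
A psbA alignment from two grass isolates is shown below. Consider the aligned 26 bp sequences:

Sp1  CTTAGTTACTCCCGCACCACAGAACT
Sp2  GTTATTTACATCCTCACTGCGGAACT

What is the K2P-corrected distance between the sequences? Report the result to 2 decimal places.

Of 26 sites, 4 differences are transitions and 4 are transversions, so P = 4/26 ≈ 0.153846 and Q = 4/26 ≈ 0.153846.
Under the Kimura two-parameter model, d = −½ ln(1 − 2P − Q) − ¼ ln(1 − 2Q).
1 − 2P − Q = 0.538462, giving −½ ln(0.538462) = 0.309519.
1 − 2Q = 0.692308, giving −¼ ln(0.692308) = 0.091931.
d = 0.309519 + 0.091931 = 0.401450.

0.40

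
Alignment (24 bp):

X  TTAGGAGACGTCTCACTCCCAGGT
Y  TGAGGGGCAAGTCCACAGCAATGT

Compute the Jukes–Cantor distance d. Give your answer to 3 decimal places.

The sequences differ at 12 of 24 sites, so p = 12/24 = 0.5.
d = −(3/4) ln(1 − 4p/3) = −0.75 ln(1 − 0.666667) = −0.75 ln(0.333333)
  = −0.75 × (-1.098613) = 0.823960 substitutions/site.

0.824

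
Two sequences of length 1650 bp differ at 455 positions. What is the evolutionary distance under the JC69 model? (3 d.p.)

0.344

p = 455/1650 ≈ 0.275758.
d = −(3/4) ln(1 − 4p/3) = −0.75 ln(1 − 0.367677) = −0.75 ln(0.632323)
  = −0.75 × (-0.458355) = 0.343766 substitutions/site.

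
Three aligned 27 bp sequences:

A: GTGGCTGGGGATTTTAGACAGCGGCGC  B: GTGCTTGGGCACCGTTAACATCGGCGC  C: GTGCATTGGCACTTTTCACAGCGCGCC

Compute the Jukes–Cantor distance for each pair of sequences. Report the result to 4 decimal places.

A–B: 9/27 sites differ → p ≈ 0.333333, d = −0.75 ln(1 − 0.444444) = 0.440839 ≈ 0.4408.
A–C: 10/27 sites differ → p ≈ 0.37037, d = −0.75 ln(1 − 0.493827) = 0.510658 ≈ 0.5107.
B–C: 9/27 sites differ → p ≈ 0.333333, d = −0.75 ln(1 − 0.444444) = 0.440839 ≈ 0.4408.

d(A,B) = 0.4408, d(A,C) = 0.5107, d(B,C) = 0.4408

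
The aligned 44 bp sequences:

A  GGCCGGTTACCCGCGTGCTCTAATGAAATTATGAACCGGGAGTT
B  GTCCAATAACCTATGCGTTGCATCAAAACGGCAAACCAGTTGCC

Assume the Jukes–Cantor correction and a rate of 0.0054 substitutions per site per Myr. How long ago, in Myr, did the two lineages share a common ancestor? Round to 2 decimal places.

The sequences differ at 24 of 44 sites, so p = 24/44 ≈ 0.545455.
d = −(3/4) ln(1 − 4p/3) = −0.75 ln(1 − 0.727273) = −0.75 ln(0.272727)
  = −0.75 × (-1.299284) = 0.974463 substitutions/site.
Under a molecular clock d = 2μt, so t = d/(2μ) = 0.974463 / (2 × 0.0054) = 90.23 Myr.

90.23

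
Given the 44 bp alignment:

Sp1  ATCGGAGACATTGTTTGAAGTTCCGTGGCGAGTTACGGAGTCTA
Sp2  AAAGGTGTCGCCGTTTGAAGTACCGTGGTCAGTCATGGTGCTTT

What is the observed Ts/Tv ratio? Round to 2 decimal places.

Transitions are A↔G and C↔T; transversions are all other mismatches.
Transitions: 8. Transversions: 8.
R = 8/8 = 1.00.

1.00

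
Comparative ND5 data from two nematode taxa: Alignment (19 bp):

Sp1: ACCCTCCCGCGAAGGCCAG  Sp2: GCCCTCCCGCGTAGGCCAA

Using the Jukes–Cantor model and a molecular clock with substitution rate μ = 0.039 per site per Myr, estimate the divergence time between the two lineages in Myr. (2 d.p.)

2.27

The sequences differ at 3 of 19 sites (1, 12, 19), so p = 3/19 ≈ 0.157895.
d = −(3/4) ln(1 − 4p/3) = −0.75 ln(1 − 0.210527) = −0.75 ln(0.789473)
  = −0.75 × (-0.236390) = 0.177293 substitutions/site.
Under a molecular clock d = 2μt, so t = d/(2μ) = 0.177293 / (2 × 0.039) = 2.27 Myr.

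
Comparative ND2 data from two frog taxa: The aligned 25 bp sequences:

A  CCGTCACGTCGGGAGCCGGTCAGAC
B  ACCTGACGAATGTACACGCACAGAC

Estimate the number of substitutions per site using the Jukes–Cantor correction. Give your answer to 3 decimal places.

The sequences differ at 11 of 25 sites, so p = 11/25 = 0.44.
d = −(3/4) ln(1 − 4p/3) = −0.75 ln(1 − 0.586667) = −0.75 ln(0.413333)
  = −0.75 × (-0.883502) = 0.662627 substitutions/site.

0.663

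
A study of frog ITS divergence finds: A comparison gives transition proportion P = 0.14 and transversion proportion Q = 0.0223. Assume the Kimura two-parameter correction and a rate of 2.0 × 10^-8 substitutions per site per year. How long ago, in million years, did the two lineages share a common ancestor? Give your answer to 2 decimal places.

4.78

Under the Kimura two-parameter model, d = −½ ln(1 − 2P − Q) − ¼ ln(1 − 2Q).
1 − 2P − Q = 0.6977, giving −½ ln(0.6977) = 0.179983.
1 − 2Q = 0.9554, giving −¼ ln(0.9554) = 0.011406.
d = 0.179983 + 0.011406 = 0.191389.
Under a molecular clock d = 2μt, so t = d/(2μ) = 0.191389 / (2 × 2.0 × 10^-8) = 4.78 million years.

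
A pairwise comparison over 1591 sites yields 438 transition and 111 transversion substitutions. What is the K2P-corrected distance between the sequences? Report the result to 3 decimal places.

P = 438/1591 ≈ 0.275299 and Q = 111/1591 ≈ 0.069767.
Under the Kimura two-parameter model, d = −½ ln(1 − 2P − Q) − ¼ ln(1 − 2Q).
1 − 2P − Q = 0.379635, giving −½ ln(0.379635) = 0.484273.
1 − 2Q = 0.860466, giving −¼ ln(0.860466) = 0.037570.
d = 0.484273 + 0.037570 = 0.521843.

0.522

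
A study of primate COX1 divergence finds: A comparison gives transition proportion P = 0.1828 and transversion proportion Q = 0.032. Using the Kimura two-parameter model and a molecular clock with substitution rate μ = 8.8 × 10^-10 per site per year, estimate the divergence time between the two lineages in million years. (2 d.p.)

153.38

Under the Kimura two-parameter model, d = −½ ln(1 − 2P − Q) − ¼ ln(1 − 2Q).
1 − 2P − Q = 0.6024, giving −½ ln(0.6024) = 0.253417.
1 − 2Q = 0.936, giving −¼ ln(0.936) = 0.016535.
d = 0.253417 + 0.016535 = 0.269952.
Under a molecular clock d = 2μt, so t = d/(2μ) = 0.269952 / (2 × 8.8 × 10^-10) = 153.38 million years.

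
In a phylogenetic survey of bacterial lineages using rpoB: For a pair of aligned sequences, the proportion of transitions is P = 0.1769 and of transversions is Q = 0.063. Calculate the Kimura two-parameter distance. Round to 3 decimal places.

Under the Kimura two-parameter model, d = −½ ln(1 − 2P − Q) − ¼ ln(1 − 2Q).
1 − 2P − Q = 0.5832, giving −½ ln(0.5832) = 0.269613.
1 − 2Q = 0.874, giving −¼ ln(0.874) = 0.033669.
d = 0.269613 + 0.033669 = 0.303282.

0.303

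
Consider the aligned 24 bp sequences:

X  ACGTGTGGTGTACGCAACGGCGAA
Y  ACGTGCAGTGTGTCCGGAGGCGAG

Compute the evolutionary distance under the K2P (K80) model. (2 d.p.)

0.59

Of 24 sites, 7 differences are transitions and 2 are transversions, so P = 7/24 ≈ 0.291667 and Q = 2/24 ≈ 0.083333.
Under the Kimura two-parameter model, d = −½ ln(1 − 2P − Q) − ¼ ln(1 − 2Q).
1 − 2P − Q = 0.333333, giving −½ ln(0.333333) = 0.549307.
1 − 2Q = 0.833334, giving −¼ ln(0.833334) = 0.045580.
d = 0.549307 + 0.045580 = 0.594887.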